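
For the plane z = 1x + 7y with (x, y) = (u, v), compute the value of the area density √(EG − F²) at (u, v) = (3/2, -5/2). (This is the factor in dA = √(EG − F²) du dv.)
√(EG − F²)|_{(3/2, -5/2)} = sqrt(51)

E = 2, F = 7, G = 50, so EG − F² = 51. Taking the positive square root: √(EG − F²) = sqrt(51). At (u, v) = (3/2, -5/2): sqrt(51).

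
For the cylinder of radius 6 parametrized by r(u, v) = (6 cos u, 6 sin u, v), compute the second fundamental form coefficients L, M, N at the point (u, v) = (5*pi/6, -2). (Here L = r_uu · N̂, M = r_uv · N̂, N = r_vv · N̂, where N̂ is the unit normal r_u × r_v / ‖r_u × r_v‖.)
L = -6;  M = 0;  N = 0

Compute the unit normal N̂(u, v) = (cos(u), sin(u), 0), and the second partials r_uu, r_uv, r_vv. Take dot products:
  L(u, v) = r_uu · N̂ = -6,
  M(u, v) = r_uv · N̂ = 0,
  N(u, v) = r_vv · N̂ = 0.
Evaluating at (u, v) = (5*pi/6, -2):
  L = -6, M = 0, N = 0.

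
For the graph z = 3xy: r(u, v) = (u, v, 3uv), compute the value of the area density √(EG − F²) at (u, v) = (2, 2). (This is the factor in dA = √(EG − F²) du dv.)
√(EG − F²)|_{(2, 2)} = sqrt(73)

E = 9*v^2 + 1, F = 9*u*v, G = 9*u^2 + 1, so EG − F² = 9*u^2 + 9*v^2 + 1. Taking the positive square root: √(EG − F²) = sqrt(9*u^2 + 9*v^2 + 1). At (u, v) = (2, 2): sqrt(73).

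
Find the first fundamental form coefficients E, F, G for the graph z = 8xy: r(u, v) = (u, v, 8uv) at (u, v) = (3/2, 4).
E = 1025;  F = 384;  G = 145

Partials: r_u = (1, 0, 8*v), r_v = (0, 1, 8*u). As functions of (u, v):
  E = r_u · r_u = 64*v^2 + 1,
  F = r_u · r_v = 64*u*v,
  G = r_v · r_v = 64*u^2 + 1.
Evaluating at (u, v) = (3/2, 4): E = 1025, F = 384, G = 145.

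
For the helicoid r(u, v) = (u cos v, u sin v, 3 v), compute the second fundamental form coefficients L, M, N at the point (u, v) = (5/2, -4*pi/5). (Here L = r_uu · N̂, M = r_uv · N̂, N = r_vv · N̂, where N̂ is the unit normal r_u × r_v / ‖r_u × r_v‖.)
L = 0;  M = -6*sqrt(61)/61;  N = 0

Compute the unit normal N̂(u, v) = (3*sin(v)/sqrt(u^2 + 9), -3*cos(v)/sqrt(u^2 + 9), u/sqrt(u^2 + 9)), and the second partials r_uu, r_uv, r_vv. Take dot products:
  L(u, v) = r_uu · N̂ = 0,
  M(u, v) = r_uv · N̂ = -3/sqrt(u^2 + 9),
  N(u, v) = r_vv · N̂ = 0.
Evaluating at (u, v) = (5/2, -4*pi/5):
  L = 0, M = -6*sqrt(61)/61, N = 0.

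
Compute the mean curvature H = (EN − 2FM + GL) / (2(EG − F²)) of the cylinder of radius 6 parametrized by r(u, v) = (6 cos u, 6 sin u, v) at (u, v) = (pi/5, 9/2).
H = -1/12

With E = 36, F = 0, G = 1, L = -6, M = 0, N = 0, assemble
  H = (EN − 2FM + GL) / (2(EG − F²)) = -1/12.
At (u, v) = (pi/5, 9/2): H = -1/12.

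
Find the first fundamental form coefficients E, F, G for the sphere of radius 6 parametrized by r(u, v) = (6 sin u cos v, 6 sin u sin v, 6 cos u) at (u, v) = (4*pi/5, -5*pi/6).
E = 36;  F = 0;  G = 45/2 - 9*sqrt(5)/2

Partials: r_u = (6*cos(u)*cos(v), 6*sin(v)*cos(u), -6*sin(u)), r_v = (-6*sin(u)*sin(v), 6*sin(u)*cos(v), 0). As functions of (u, v):
  E = r_u · r_u = 36,
  F = r_u · r_v = 0,
  G = r_v · r_v = 36*sin(u)^2.
Evaluating at (u, v) = (4*pi/5, -5*pi/6): E = 36, F = 0, G = 45/2 - 9*sqrt(5)/2.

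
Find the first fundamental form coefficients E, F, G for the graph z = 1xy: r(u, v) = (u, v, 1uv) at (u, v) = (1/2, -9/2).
E = 85/4;  F = -9/4;  G = 5/4

Partials: r_u = (1, 0, v), r_v = (0, 1, u). As functions of (u, v):
  E = r_u · r_u = v^2 + 1,
  F = r_u · r_v = u*v,
  G = r_v · r_v = u^2 + 1.
Evaluating at (u, v) = (1/2, -9/2): E = 85/4, F = -9/4, G = 5/4.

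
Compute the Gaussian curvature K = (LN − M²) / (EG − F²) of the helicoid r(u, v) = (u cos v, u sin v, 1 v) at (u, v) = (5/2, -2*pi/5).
K = -16/841

Coefficients of the first fundamental form: E = 1, F = 0, G = u^2 + 1.
Coefficients of the second fundamental form: L = 0, M = -1/sqrt(u^2 + 1), N = 0.
Assemble K = (LN − M²)/(EG − F²) = -1/(u^2 + 1)^2. At (u, v) = (5/2, -2*pi/5): K = -16/841.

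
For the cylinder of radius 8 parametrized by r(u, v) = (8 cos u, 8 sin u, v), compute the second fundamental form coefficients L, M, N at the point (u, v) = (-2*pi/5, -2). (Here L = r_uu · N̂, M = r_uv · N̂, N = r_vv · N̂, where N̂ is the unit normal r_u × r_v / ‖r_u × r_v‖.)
L = -8;  M = 0;  N = 0

Compute the unit normal N̂(u, v) = (cos(u), sin(u), 0), and the second partials r_uu, r_uv, r_vv. Take dot products:
  L(u, v) = r_uu · N̂ = -8,
  M(u, v) = r_uv · N̂ = 0,
  N(u, v) = r_vv · N̂ = 0.
Evaluating at (u, v) = (-2*pi/5, -2):
  L = -8, M = 0, N = 0.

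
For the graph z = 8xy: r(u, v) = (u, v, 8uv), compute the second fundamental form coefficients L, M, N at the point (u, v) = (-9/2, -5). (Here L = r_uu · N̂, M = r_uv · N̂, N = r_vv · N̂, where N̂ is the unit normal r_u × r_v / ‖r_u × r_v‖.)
L = 0;  M = 8*sqrt(2897)/2897;  N = 0

Compute the unit normal N̂(u, v) = (-8*v/sqrt(64*u^2 + 64*v^2 + 1), -8*u/sqrt(64*u^2 + 64*v^2 + 1), 1/sqrt(64*u^2 + 64*v^2 + 1)), and the second partials r_uu, r_uv, r_vv. Take dot products:
  L(u, v) = r_uu · N̂ = 0,
  M(u, v) = r_uv · N̂ = 8/sqrt(64*u^2 + 64*v^2 + 1),
  N(u, v) = r_vv · N̂ = 0.
Evaluating at (u, v) = (-9/2, -5):
  L = 0, M = 8*sqrt(2897)/2897, N = 0.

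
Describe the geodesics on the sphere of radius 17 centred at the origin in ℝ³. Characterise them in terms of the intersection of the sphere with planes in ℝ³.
Geodesics on the sphere of radius 17 are great circles — circles of radius 17 obtained as the intersection of the sphere with planes through the origin (the centre of the sphere).

A curve α(t) of nonzero constant speed on the sphere of radius 17 is a geodesic iff its acceleration α̈ is everywhere normal to the surface, i.e. parallel to the radial vector α(t). Then d/dt(α × α̇) = α̇ × α̇ + α × α̈ = 0, so α × α̇ is a constant vector n ≠ 0 and α(t) · n = 0 for all t: α lies in the plane through the origin with normal n. The intersection of that plane with the sphere is a circle of radius 17 (a great circle). Conversely, a great circle traversed at constant speed has centripetal acceleration pointing at the origin, hence normal to the sphere, so every great circle is a geodesic.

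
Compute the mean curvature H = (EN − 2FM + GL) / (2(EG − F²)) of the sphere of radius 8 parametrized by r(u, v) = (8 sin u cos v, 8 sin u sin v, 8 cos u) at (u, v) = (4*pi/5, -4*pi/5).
H = -1/8

With E = 64, F = 0, G = 64*sin(u)^2, L = -8*sin(u)/Abs(sin(u)), M = 0, N = -8*sin(u)^3/Abs(sin(u)), assemble
  H = (EN − 2FM + GL) / (2(EG − F²)) = -sin(u)/(8*Abs(sin(u))).
At (u, v) = (4*pi/5, -4*pi/5): H = -1/8.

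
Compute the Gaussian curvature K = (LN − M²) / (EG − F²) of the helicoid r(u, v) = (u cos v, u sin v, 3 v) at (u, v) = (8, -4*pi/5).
K = -9/5329

Coefficients of the first fundamental form: E = 1, F = 0, G = u^2 + 9.
Coefficients of the second fundamental form: L = 0, M = -3/sqrt(u^2 + 9), N = 0.
Assemble K = (LN − M²)/(EG − F²) = -9/(u^2 + 9)^2. At (u, v) = (8, -4*pi/5): K = -9/5329.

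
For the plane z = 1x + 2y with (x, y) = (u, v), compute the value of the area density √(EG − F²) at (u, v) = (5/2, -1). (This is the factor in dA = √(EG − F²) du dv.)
√(EG − F²)|_{(5/2, -1)} = sqrt(6)

E = 2, F = 2, G = 5, so EG − F² = 6. Taking the positive square root: √(EG − F²) = sqrt(6). At (u, v) = (5/2, -1): sqrt(6).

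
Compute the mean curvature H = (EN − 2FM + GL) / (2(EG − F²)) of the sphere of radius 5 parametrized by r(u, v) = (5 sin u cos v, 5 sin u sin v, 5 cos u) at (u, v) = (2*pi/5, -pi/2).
H = -1/5

With E = 25, F = 0, G = 25*sin(u)^2, L = -5*sin(u)/Abs(sin(u)), M = 0, N = -5*sin(u)^3/Abs(sin(u)), assemble
  H = (EN − 2FM + GL) / (2(EG − F²)) = -sin(u)/(5*Abs(sin(u))).
At (u, v) = (2*pi/5, -pi/2): H = -1/5.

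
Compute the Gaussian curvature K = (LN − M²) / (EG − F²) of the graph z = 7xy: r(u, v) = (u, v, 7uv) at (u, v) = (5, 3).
K = -49/2778889

Coefficients of the first fundamental form: E = 49*v^2 + 1, F = 49*u*v, G = 49*u^2 + 1.
Coefficients of the second fundamental form: L = 0, M = 7/sqrt(49*u^2 + 49*v^2 + 1), N = 0.
Assemble K = (LN − M²)/(EG − F²) = -49/(2401*u^4 + 4802*u^2*v^2 + 98*u^2 + 2401*v^4 + 98*v^2 + 1). At (u, v) = (5, 3): K = -49/2778889.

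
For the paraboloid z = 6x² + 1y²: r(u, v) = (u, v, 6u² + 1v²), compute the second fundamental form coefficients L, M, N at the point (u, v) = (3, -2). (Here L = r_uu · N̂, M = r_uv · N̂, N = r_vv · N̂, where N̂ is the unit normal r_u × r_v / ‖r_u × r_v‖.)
L = 12*sqrt(1313)/1313;  M = 0;  N = 2*sqrt(1313)/1313

Compute the unit normal N̂(u, v) = (-12*u/sqrt(144*u^2 + 4*v^2 + 1), -2*v/sqrt(144*u^2 + 4*v^2 + 1), 1/sqrt(144*u^2 + 4*v^2 + 1)), and the second partials r_uu, r_uv, r_vv. Take dot products:
  L(u, v) = r_uu · N̂ = 12/sqrt(144*u^2 + 4*v^2 + 1),
  M(u, v) = r_uv · N̂ = 0,
  N(u, v) = r_vv · N̂ = 2/sqrt(144*u^2 + 4*v^2 + 1).
Evaluating at (u, v) = (3, -2):
  L = 12*sqrt(1313)/1313, M = 0, N = 2*sqrt(1313)/1313.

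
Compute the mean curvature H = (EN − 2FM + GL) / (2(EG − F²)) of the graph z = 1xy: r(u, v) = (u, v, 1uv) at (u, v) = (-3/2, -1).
H = -12*sqrt(17)/289

With E = v^2 + 1, F = u*v, G = u^2 + 1, L = 0, M = 1/sqrt(u^2 + v^2 + 1), N = 0, assemble
  H = (EN − 2FM + GL) / (2(EG − F²)) = -u*v/(u^2 + v^2 + 1)^(3/2).
At (u, v) = (-3/2, -1): H = -12*sqrt(17)/289.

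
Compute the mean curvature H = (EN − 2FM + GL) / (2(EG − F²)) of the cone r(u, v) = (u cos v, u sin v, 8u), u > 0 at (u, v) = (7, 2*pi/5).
H = 4*sqrt(65)/455

With E = 65, F = 0, G = u^2, L = 0, M = 0, N = 8*sqrt(65)*u^2/(65*Abs(u)), assemble
  H = (EN − 2FM + GL) / (2(EG − F²)) = 4*sqrt(65)/(65*Abs(u)).
At (u, v) = (7, 2*pi/5): H = 4*sqrt(65)/455.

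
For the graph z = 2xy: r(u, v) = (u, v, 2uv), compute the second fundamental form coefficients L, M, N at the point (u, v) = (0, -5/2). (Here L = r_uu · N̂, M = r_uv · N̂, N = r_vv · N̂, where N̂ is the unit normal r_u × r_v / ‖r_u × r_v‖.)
L = 0;  M = sqrt(26)/13;  N = 0

Compute the unit normal N̂(u, v) = (-2*v/sqrt(4*u^2 + 4*v^2 + 1), -2*u/sqrt(4*u^2 + 4*v^2 + 1), 1/sqrt(4*u^2 + 4*v^2 + 1)), and the second partials r_uu, r_uv, r_vv. Take dot products:
  L(u, v) = r_uu · N̂ = 0,
  M(u, v) = r_uv · N̂ = 2/sqrt(4*u^2 + 4*v^2 + 1),
  N(u, v) = r_vv · N̂ = 0.
Evaluating at (u, v) = (0, -5/2):
  L = 0, M = sqrt(26)/13, N = 0.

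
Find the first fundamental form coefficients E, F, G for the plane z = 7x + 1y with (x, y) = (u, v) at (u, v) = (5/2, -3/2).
E = 50;  F = 7;  G = 2

Partials: r_u = (1, 0, 7), r_v = (0, 1, 1). As functions of (u, v):
  E = r_u · r_u = 50,
  F = r_u · r_v = 7,
  G = r_v · r_v = 2.
Evaluating at (u, v) = (5/2, -3/2): E = 50, F = 7, G = 2.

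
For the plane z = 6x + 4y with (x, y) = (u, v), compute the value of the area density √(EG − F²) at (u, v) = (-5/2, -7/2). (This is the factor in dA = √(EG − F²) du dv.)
√(EG − F²)|_{(-5/2, -7/2)} = sqrt(53)

E = 37, F = 24, G = 17, so EG − F² = 53. Taking the positive square root: √(EG − F²) = sqrt(53). At (u, v) = (-5/2, -7/2): sqrt(53).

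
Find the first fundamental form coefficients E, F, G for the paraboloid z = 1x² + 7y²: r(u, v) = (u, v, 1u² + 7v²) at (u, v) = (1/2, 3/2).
E = 2;  F = 21;  G = 442

Partials: r_u = (1, 0, 2*u), r_v = (0, 1, 14*v). As functions of (u, v):
  E = r_u · r_u = 4*u^2 + 1,
  F = r_u · r_v = 28*u*v,
  G = r_v · r_v = 196*v^2 + 1.
Evaluating at (u, v) = (1/2, 3/2): E = 2, F = 21, G = 442.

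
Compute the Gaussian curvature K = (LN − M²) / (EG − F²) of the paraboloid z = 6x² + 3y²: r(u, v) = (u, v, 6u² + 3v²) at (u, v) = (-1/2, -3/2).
K = 18/3481

Coefficients of the first fundamental form: E = 144*u^2 + 1, F = 72*u*v, G = 36*v^2 + 1.
Coefficients of the second fundamental form: L = 12/sqrt(144*u^2 + 36*v^2 + 1), M = 0, N = 6/sqrt(144*u^2 + 36*v^2 + 1).
Assemble K = (LN − M²)/(EG − F²) = 72/(20736*u^4 + 10368*u^2*v^2 + 288*u^2 + 1296*v^4 + 72*v^2 + 1). At (u, v) = (-1/2, -3/2): K = 18/3481.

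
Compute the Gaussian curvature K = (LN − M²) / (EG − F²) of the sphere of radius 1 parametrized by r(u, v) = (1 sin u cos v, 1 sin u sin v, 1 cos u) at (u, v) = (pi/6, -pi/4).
K = 1

Coefficients of the first fundamental form: E = 1, F = 0, G = sin(u)^2.
Coefficients of the second fundamental form: L = -sin(u)/Abs(sin(u)), M = 0, N = -sin(u)^3/Abs(sin(u)).
Assemble K = (LN − M²)/(EG − F²) = 1. At (u, v) = (pi/6, -pi/4): K = 1.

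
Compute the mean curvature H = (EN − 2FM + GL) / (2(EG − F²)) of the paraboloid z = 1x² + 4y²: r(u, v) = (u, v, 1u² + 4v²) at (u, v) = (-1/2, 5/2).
H = 409*sqrt(402)/161604

With E = 4*u^2 + 1, F = 16*u*v, G = 64*v^2 + 1, L = 2/sqrt(4*u^2 + 64*v^2 + 1), M = 0, N = 8/sqrt(4*u^2 + 64*v^2 + 1), assemble
  H = (EN − 2FM + GL) / (2(EG − F²)) = (16*u^2 + 64*v^2 + 5)/(4*u^2 + 64*v^2 + 1)^(3/2).
At (u, v) = (-1/2, 5/2): H = 409*sqrt(402)/161604.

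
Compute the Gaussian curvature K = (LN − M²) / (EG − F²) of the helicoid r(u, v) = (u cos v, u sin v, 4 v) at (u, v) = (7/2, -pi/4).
K = -256/12769

Coefficients of the first fundamental form: E = 1, F = 0, G = u^2 + 16.
Coefficients of the second fundamental form: L = 0, M = -4/sqrt(u^2 + 16), N = 0.
Assemble K = (LN − M²)/(EG − F²) = -16/(u^2 + 16)^2. At (u, v) = (7/2, -pi/4): K = -256/12769.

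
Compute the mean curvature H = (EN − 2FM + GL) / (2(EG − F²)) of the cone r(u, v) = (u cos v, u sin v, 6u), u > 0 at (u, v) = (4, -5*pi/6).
H = 3*sqrt(37)/148

With E = 37, F = 0, G = u^2, L = 0, M = 0, N = 6*sqrt(37)*u^2/(37*Abs(u)), assemble
  H = (EN − 2FM + GL) / (2(EG − F²)) = 3*sqrt(37)/(37*Abs(u)).
At (u, v) = (4, -5*pi/6): H = 3*sqrt(37)/148.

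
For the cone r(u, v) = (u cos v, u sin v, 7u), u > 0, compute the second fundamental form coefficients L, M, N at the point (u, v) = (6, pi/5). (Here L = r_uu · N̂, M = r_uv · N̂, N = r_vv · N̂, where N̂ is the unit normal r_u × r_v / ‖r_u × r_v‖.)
L = 0;  M = 0;  N = 21*sqrt(2)/5

Compute the unit normal N̂(u, v) = (-7*sqrt(2)*u*cos(v)/(10*Abs(u)), -7*sqrt(2)*u*sin(v)/(10*Abs(u)), sqrt(2)*u/(10*Abs(u))), and the second partials r_uu, r_uv, r_vv. Take dot products:
  L(u, v) = r_uu · N̂ = 0,
  M(u, v) = r_uv · N̂ = 0,
  N(u, v) = r_vv · N̂ = 7*sqrt(2)*u^2/(10*Abs(u)).
Evaluating at (u, v) = (6, pi/5):
  L = 0, M = 0, N = 21*sqrt(2)/5.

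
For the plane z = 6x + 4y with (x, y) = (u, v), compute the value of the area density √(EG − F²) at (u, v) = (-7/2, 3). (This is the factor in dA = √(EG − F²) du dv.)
√(EG − F²)|_{(-7/2, 3)} = sqrt(53)

E = 37, F = 24, G = 17, so EG − F² = 53. Taking the positive square root: √(EG − F²) = sqrt(53). At (u, v) = (-7/2, 3): sqrt(53).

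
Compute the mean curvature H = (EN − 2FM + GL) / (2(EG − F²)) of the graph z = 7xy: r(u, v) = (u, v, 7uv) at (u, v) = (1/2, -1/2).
H = 343*sqrt(102)/5202

With E = 49*v^2 + 1, F = 49*u*v, G = 49*u^2 + 1, L = 0, M = 7/sqrt(49*u^2 + 49*v^2 + 1), N = 0, assemble
  H = (EN − 2FM + GL) / (2(EG − F²)) = -343*u*v/(49*u^2 + 49*v^2 + 1)^(3/2).
At (u, v) = (1/2, -1/2): H = 343*sqrt(102)/5202.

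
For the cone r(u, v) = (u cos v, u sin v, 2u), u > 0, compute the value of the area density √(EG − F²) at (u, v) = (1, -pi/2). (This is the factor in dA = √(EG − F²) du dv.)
√(EG − F²)|_{(1, -pi/2)} = sqrt(5)

E = 5, F = 0, G = u^2, so EG − F² = 5*u^2. Taking the positive square root: √(EG − F²) = sqrt(5)*Abs(u). At (u, v) = (1, -pi/2): sqrt(5).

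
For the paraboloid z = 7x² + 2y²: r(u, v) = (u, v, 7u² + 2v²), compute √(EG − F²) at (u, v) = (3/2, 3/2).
√(EG − F²)|_{(3/2, 3/2)} = sqrt(478)

E = 196*u^2 + 1, F = 56*u*v, G = 16*v^2 + 1; EG − F² = 196*u^2 + 16*v^2 + 1; √(EG − F²) = sqrt(196*u^2 + 16*v^2 + 1). At the given point: sqrt(478).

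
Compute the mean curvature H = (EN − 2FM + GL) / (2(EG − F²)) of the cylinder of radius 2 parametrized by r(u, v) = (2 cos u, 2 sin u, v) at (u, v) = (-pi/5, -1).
H = -1/4

With E = 4, F = 0, G = 1, L = -2, M = 0, N = 0, assemble
  H = (EN − 2FM + GL) / (2(EG − F²)) = -1/4.
At (u, v) = (-pi/5, -1): H = -1/4.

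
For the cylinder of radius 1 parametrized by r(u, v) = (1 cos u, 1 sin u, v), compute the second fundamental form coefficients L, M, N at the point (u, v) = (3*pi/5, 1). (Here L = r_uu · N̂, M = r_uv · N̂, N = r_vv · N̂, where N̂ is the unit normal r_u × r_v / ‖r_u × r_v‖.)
L = -1;  M = 0;  N = 0

Compute the unit normal N̂(u, v) = (cos(u), sin(u), 0), and the second partials r_uu, r_uv, r_vv. Take dot products:
  L(u, v) = r_uu · N̂ = -1,
  M(u, v) = r_uv · N̂ = 0,
  N(u, v) = r_vv · N̂ = 0.
Evaluating at (u, v) = (3*pi/5, 1):
  L = -1, M = 0, N = 0.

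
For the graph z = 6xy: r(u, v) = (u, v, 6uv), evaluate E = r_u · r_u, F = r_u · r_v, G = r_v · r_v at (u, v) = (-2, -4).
E = 577;  F = 288;  G = 145

Partials: r_u = (1, 0, 6*v), r_v = (0, 1, 6*u). As functions of (u, v):
  E = r_u · r_u = 36*v^2 + 1,
  F = r_u · r_v = 36*u*v,
  G = r_v · r_v = 36*u^2 + 1.
Evaluating at (u, v) = (-2, -4): E = 577, F = 288, G = 145.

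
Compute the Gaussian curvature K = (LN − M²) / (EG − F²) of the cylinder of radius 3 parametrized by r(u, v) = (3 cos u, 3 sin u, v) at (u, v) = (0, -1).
K = 0

Coefficients of the first fundamental form: E = 9, F = 0, G = 1.
Coefficients of the second fundamental form: L = -3, M = 0, N = 0.
Assemble K = (LN − M²)/(EG − F²) = 0. At (u, v) = (0, -1): K = 0.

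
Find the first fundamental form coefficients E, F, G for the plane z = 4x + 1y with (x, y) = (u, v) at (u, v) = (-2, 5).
E = 17;  F = 4;  G = 2

Partials: r_u = (1, 0, 4), r_v = (0, 1, 1). As functions of (u, v):
  E = r_u · r_u = 17,
  F = r_u · r_v = 4,
  G = r_v · r_v = 2.
Evaluating at (u, v) = (-2, 5): E = 17, F = 4, G = 2.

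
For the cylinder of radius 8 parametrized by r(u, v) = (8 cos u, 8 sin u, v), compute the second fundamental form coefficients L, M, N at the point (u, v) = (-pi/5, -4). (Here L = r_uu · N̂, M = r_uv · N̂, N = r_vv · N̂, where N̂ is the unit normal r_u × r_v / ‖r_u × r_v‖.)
L = -8;  M = 0;  N = 0

Compute the unit normal N̂(u, v) = (cos(u), sin(u), 0), and the second partials r_uu, r_uv, r_vv. Take dot products:
  L(u, v) = r_uu · N̂ = -8,
  M(u, v) = r_uv · N̂ = 0,
  N(u, v) = r_vv · N̂ = 0.
Evaluating at (u, v) = (-pi/5, -4):
  L = -8, M = 0, N = 0.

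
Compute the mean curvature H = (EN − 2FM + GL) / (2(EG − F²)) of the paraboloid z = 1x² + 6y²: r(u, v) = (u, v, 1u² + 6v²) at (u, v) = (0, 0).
H = 7

With E = 4*u^2 + 1, F = 24*u*v, G = 144*v^2 + 1, L = 2/sqrt(4*u^2 + 144*v^2 + 1), M = 0, N = 12/sqrt(4*u^2 + 144*v^2 + 1), assemble
  H = (EN − 2FM + GL) / (2(EG − F²)) = (24*u^2 + 144*v^2 + 7)/(4*u^2 + 144*v^2 + 1)^(3/2).
At (u, v) = (0, 0): H = 7.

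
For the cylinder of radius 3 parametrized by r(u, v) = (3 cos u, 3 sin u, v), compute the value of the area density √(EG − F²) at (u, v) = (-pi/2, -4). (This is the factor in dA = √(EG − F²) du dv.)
√(EG − F²)|_{(-pi/2, -4)} = 3

E = 9, F = 0, G = 1, so EG − F² = 9. Taking the positive square root: √(EG − F²) = 3. At (u, v) = (-pi/2, -4): 3.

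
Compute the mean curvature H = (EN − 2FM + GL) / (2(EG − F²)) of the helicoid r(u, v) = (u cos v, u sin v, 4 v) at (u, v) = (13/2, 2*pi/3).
H = 0

With E = 1, F = 0, G = u^2 + 16, L = 0, M = -4/sqrt(u^2 + 16), N = 0, assemble
  H = (EN − 2FM + GL) / (2(EG − F²)) = 0.
At (u, v) = (13/2, 2*pi/3): H = 0.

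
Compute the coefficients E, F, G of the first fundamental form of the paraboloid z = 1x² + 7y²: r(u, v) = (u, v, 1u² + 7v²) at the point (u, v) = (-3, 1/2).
E = 37;  F = -42;  G = 50

Partials: r_u = (1, 0, 2*u), r_v = (0, 1, 14*v). As functions of (u, v):
  E = r_u · r_u = 4*u^2 + 1,
  F = r_u · r_v = 28*u*v,
  G = r_v · r_v = 196*v^2 + 1.
Evaluating at (u, v) = (-3, 1/2): E = 37, F = -42, G = 50.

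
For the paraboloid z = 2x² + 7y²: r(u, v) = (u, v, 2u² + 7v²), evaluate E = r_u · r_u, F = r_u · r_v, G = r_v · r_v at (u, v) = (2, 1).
E = 65;  F = 112;  G = 197

Partials: r_u = (1, 0, 4*u), r_v = (0, 1, 14*v). As functions of (u, v):
  E = r_u · r_u = 16*u^2 + 1,
  F = r_u · r_v = 56*u*v,
  G = r_v · r_v = 196*v^2 + 1.
Evaluating at (u, v) = (2, 1): E = 65, F = 112, G = 197.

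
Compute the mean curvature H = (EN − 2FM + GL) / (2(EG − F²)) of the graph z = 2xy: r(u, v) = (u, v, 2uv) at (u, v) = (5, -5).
H = 200*sqrt(201)/40401

With E = 4*v^2 + 1, F = 4*u*v, G = 4*u^2 + 1, L = 0, M = 2/sqrt(4*u^2 + 4*v^2 + 1), N = 0, assemble
  H = (EN − 2FM + GL) / (2(EG − F²)) = -8*u*v/(4*u^2 + 4*v^2 + 1)^(3/2).
At (u, v) = (5, -5): H = 200*sqrt(201)/40401.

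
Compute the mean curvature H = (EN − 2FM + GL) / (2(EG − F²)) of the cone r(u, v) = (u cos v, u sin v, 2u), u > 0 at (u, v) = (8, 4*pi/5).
H = sqrt(5)/40

With E = 5, F = 0, G = u^2, L = 0, M = 0, N = 2*sqrt(5)*u^2/(5*Abs(u)), assemble
  H = (EN − 2FM + GL) / (2(EG − F²)) = sqrt(5)/(5*Abs(u)).
At (u, v) = (8, 4*pi/5): H = sqrt(5)/40.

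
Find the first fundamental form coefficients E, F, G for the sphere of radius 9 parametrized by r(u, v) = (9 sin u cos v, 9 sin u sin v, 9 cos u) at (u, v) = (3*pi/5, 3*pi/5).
E = 81;  F = 0;  G = 81*sqrt(5)/8 + 405/8

Partials: r_u = (9*cos(u)*cos(v), 9*sin(v)*cos(u), -9*sin(u)), r_v = (-9*sin(u)*sin(v), 9*sin(u)*cos(v), 0). As functions of (u, v):
  E = r_u · r_u = 81,
  F = r_u · r_v = 0,
  G = r_v · r_v = 81*sin(u)^2.
Evaluating at (u, v) = (3*pi/5, 3*pi/5): E = 81, F = 0, G = 81*sqrt(5)/8 + 405/8.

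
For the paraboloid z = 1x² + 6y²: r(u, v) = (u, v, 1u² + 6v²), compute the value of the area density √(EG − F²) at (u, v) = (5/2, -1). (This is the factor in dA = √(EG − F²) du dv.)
√(EG − F²)|_{(5/2, -1)} = sqrt(170)

E = 4*u^2 + 1, F = 24*u*v, G = 144*v^2 + 1, so EG − F² = 4*u^2 + 144*v^2 + 1. Taking the positive square root: √(EG − F²) = sqrt(4*u^2 + 144*v^2 + 1). At (u, v) = (5/2, -1): sqrt(170).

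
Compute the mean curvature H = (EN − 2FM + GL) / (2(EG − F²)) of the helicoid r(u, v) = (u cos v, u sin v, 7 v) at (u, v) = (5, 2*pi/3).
H = 0

With E = 1, F = 0, G = u^2 + 49, L = 0, M = -7/sqrt(u^2 + 49), N = 0, assemble
  H = (EN − 2FM + GL) / (2(EG − F²)) = 0.
At (u, v) = (5, 2*pi/3): H = 0.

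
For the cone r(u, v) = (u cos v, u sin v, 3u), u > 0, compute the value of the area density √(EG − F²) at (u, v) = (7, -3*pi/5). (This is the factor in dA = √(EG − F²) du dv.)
√(EG − F²)|_{(7, -3*pi/5)} = 7*sqrt(10)

E = 10, F = 0, G = u^2, so EG − F² = 10*u^2. Taking the positive square root: √(EG − F²) = sqrt(10)*Abs(u). At (u, v) = (7, -3*pi/5): 7*sqrt(10).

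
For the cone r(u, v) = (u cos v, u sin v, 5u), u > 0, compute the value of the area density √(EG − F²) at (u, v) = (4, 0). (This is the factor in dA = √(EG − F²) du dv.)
√(EG − F²)|_{(4, 0)} = 4*sqrt(26)

E = 26, F = 0, G = u^2, so EG − F² = 26*u^2. Taking the positive square root: √(EG − F²) = sqrt(26)*Abs(u). At (u, v) = (4, 0): 4*sqrt(26).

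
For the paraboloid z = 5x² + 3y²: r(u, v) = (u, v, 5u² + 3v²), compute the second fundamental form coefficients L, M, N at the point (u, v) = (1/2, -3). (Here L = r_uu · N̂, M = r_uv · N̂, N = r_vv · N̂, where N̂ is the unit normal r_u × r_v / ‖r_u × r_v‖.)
L = sqrt(14)/7;  M = 0;  N = 3*sqrt(14)/35

Compute the unit normal N̂(u, v) = (-10*u/sqrt(100*u^2 + 36*v^2 + 1), -6*v/sqrt(100*u^2 + 36*v^2 + 1), 1/sqrt(100*u^2 + 36*v^2 + 1)), and the second partials r_uu, r_uv, r_vv. Take dot products:
  L(u, v) = r_uu · N̂ = 10/sqrt(100*u^2 + 36*v^2 + 1),
  M(u, v) = r_uv · N̂ = 0,
  N(u, v) = r_vv · N̂ = 6/sqrt(100*u^2 + 36*v^2 + 1).
Evaluating at (u, v) = (1/2, -3):
  L = sqrt(14)/7, M = 0, N = 3*sqrt(14)/35.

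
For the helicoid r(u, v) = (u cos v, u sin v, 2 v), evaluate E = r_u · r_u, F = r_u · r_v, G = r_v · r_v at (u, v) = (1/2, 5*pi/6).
E = 1;  F = 0;  G = 17/4

Partials: r_u = (cos(v), sin(v), 0), r_v = (-u*sin(v), u*cos(v), 2). As functions of (u, v):
  E = r_u · r_u = 1,
  F = r_u · r_v = 0,
  G = r_v · r_v = u^2 + 4.
Evaluating at (u, v) = (1/2, 5*pi/6): E = 1, F = 0, G = 17/4.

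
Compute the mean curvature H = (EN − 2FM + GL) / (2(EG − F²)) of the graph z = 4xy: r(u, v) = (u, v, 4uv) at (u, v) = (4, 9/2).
H = -1152*sqrt(581)/337561

With E = 16*v^2 + 1, F = 16*u*v, G = 16*u^2 + 1, L = 0, M = 4/sqrt(16*u^2 + 16*v^2 + 1), N = 0, assemble
  H = (EN − 2FM + GL) / (2(EG − F²)) = -64*u*v/(16*u^2 + 16*v^2 + 1)^(3/2).
At (u, v) = (4, 9/2): H = -1152*sqrt(581)/337561.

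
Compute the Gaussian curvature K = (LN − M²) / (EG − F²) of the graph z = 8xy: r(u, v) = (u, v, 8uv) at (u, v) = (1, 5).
K = -64/2772225

Coefficients of the first fundamental form: E = 64*v^2 + 1, F = 64*u*v, G = 64*u^2 + 1.
Coefficients of the second fundamental form: L = 0, M = 8/sqrt(64*u^2 + 64*v^2 + 1), N = 0.
Assemble K = (LN − M²)/(EG − F²) = -64/(4096*u^4 + 8192*u^2*v^2 + 128*u^2 + 4096*v^4 + 128*v^2 + 1). At (u, v) = (1, 5): K = -64/2772225.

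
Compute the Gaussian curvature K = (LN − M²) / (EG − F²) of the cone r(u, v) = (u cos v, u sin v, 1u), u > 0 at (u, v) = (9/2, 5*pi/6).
K = 0

Coefficients of the first fundamental form: E = 2, F = 0, G = u^2.
Coefficients of the second fundamental form: L = 0, M = 0, N = sqrt(2)*u^2/(2*Abs(u)).
Assemble K = (LN − M²)/(EG − F²) = 0. At (u, v) = (9/2, 5*pi/6): K = 0.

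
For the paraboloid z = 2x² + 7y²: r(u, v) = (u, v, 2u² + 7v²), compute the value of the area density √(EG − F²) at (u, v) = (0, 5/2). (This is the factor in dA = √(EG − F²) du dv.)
√(EG − F²)|_{(0, 5/2)} = sqrt(1226)

E = 16*u^2 + 1, F = 56*u*v, G = 196*v^2 + 1, so EG − F² = 16*u^2 + 196*v^2 + 1. Taking the positive square root: √(EG − F²) = sqrt(16*u^2 + 196*v^2 + 1). At (u, v) = (0, 5/2): sqrt(1226).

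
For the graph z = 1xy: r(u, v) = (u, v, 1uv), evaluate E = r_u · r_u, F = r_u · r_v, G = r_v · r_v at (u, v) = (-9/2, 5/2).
E = 29/4;  F = -45/4;  G = 85/4

Partials: r_u = (1, 0, v), r_v = (0, 1, u). As functions of (u, v):
  E = r_u · r_u = v^2 + 1,
  F = r_u · r_v = u*v,
  G = r_v · r_v = u^2 + 1.
Evaluating at (u, v) = (-9/2, 5/2): E = 29/4, F = -45/4, G = 85/4.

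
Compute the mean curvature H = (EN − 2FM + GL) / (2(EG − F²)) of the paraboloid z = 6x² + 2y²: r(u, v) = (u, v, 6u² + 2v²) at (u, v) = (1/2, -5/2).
H = 680*sqrt(137)/18769

With E = 144*u^2 + 1, F = 48*u*v, G = 16*v^2 + 1, L = 12/sqrt(144*u^2 + 16*v^2 + 1), M = 0, N = 4/sqrt(144*u^2 + 16*v^2 + 1), assemble
  H = (EN − 2FM + GL) / (2(EG − F²)) = 8*(36*u^2 + 12*v^2 + 1)/(144*u^2 + 16*v^2 + 1)^(3/2).
At (u, v) = (1/2, -5/2): H = 680*sqrt(137)/18769.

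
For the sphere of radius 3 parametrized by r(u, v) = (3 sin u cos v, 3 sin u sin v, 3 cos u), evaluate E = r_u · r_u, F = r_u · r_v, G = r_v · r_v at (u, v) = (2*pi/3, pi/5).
E = 9;  F = 0;  G = 27/4

Partials: r_u = (3*cos(u)*cos(v), 3*sin(v)*cos(u), -3*sin(u)), r_v = (-3*sin(u)*sin(v), 3*sin(u)*cos(v), 0). As functions of (u, v):
  E = r_u · r_u = 9,
  F = r_u · r_v = 0,
  G = r_v · r_v = 9*sin(u)^2.
Evaluating at (u, v) = (2*pi/3, pi/5): E = 9, F = 0, G = 27/4.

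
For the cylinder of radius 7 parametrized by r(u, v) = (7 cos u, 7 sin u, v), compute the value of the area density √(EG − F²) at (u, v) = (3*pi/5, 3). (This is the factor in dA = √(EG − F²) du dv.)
√(EG − F²)|_{(3*pi/5, 3)} = 7

E = 49, F = 0, G = 1, so EG − F² = 49. Taking the positive square root: √(EG − F²) = 7. At (u, v) = (3*pi/5, 3): 7.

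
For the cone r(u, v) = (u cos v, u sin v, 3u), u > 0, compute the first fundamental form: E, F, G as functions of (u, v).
E = 10;  F = 0;  G = u^2

Compute partials: r_u = (cos(v), sin(v), 3), r_v = (-u*sin(v), u*cos(v), 0). Then
  E = r_u · r_u = 10,
  F = r_u · r_v = 0,
  G = r_v · r_v = u^2.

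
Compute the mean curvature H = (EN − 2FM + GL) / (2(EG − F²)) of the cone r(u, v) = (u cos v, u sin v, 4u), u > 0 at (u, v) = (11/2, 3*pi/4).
H = 4*sqrt(17)/187

With E = 17, F = 0, G = u^2, L = 0, M = 0, N = 4*sqrt(17)*u^2/(17*Abs(u)), assemble
  H = (EN − 2FM + GL) / (2(EG − F²)) = 2*sqrt(17)/(17*Abs(u)).
At (u, v) = (11/2, 3*pi/4): H = 4*sqrt(17)/187.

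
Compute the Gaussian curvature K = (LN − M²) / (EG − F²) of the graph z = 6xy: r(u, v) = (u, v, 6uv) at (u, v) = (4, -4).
K = -36/1329409

Coefficients of the first fundamental form: E = 36*v^2 + 1, F = 36*u*v, G = 36*u^2 + 1.
Coefficients of the second fundamental form: L = 0, M = 6/sqrt(36*u^2 + 36*v^2 + 1), N = 0.
Assemble K = (LN − M²)/(EG − F²) = -36/(1296*u^4 + 2592*u^2*v^2 + 72*u^2 + 1296*v^4 + 72*v^2 + 1). At (u, v) = (4, -4): K = -36/1329409.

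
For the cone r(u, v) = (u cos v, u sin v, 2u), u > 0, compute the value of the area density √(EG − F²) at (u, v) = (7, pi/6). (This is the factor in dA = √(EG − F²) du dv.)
√(EG − F²)|_{(7, pi/6)} = 7*sqrt(5)

E = 5, F = 0, G = u^2, so EG − F² = 5*u^2. Taking the positive square root: √(EG − F²) = sqrt(5)*Abs(u). At (u, v) = (7, pi/6): 7*sqrt(5).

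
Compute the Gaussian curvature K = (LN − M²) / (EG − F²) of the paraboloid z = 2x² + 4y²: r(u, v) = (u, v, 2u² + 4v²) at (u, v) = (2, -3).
K = 32/410881

Coefficients of the first fundamental form: E = 16*u^2 + 1, F = 32*u*v, G = 64*v^2 + 1.
Coefficients of the second fundamental form: L = 4/sqrt(16*u^2 + 64*v^2 + 1), M = 0, N = 8/sqrt(16*u^2 + 64*v^2 + 1).
Assemble K = (LN − M²)/(EG − F²) = 32/(256*u^4 + 2048*u^2*v^2 + 32*u^2 + 4096*v^4 + 128*v^2 + 1). At (u, v) = (2, -3): K = 32/410881.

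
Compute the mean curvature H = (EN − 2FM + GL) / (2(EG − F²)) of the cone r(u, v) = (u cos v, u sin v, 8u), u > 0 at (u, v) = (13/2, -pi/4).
H = 8*sqrt(65)/845

With E = 65, F = 0, G = u^2, L = 0, M = 0, N = 8*sqrt(65)*u^2/(65*Abs(u)), assemble
  H = (EN − 2FM + GL) / (2(EG − F²)) = 4*sqrt(65)/(65*Abs(u)).
At (u, v) = (13/2, -pi/4): H = 8*sqrt(65)/845.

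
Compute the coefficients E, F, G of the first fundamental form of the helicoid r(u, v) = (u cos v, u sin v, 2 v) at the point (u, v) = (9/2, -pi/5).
E = 1;  F = 0;  G = 97/4

Partials: r_u = (cos(v), sin(v), 0), r_v = (-u*sin(v), u*cos(v), 2). As functions of (u, v):
  E = r_u · r_u = 1,
  F = r_u · r_v = 0,
  G = r_v · r_v = u^2 + 4.
Evaluating at (u, v) = (9/2, -pi/5): E = 1, F = 0, G = 97/4.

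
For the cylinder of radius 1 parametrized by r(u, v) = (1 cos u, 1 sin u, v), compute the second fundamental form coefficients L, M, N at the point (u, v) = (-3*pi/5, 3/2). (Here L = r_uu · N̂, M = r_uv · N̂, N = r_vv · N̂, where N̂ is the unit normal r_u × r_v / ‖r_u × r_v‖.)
L = -1;  M = 0;  N = 0

Compute the unit normal N̂(u, v) = (cos(u), sin(u), 0), and the second partials r_uu, r_uv, r_vv. Take dot products:
  L(u, v) = r_uu · N̂ = -1,
  M(u, v) = r_uv · N̂ = 0,
  N(u, v) = r_vv · N̂ = 0.
Evaluating at (u, v) = (-3*pi/5, 3/2):
  L = -1, M = 0, N = 0.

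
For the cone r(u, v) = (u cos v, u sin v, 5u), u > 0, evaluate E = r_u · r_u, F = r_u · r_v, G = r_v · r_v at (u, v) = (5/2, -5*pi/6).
E = 26;  F = 0;  G = 25/4

Partials: r_u = (cos(v), sin(v), 5), r_v = (-u*sin(v), u*cos(v), 0). As functions of (u, v):
  E = r_u · r_u = 26,
  F = r_u · r_v = 0,
  G = r_v · r_v = u^2.
Evaluating at (u, v) = (5/2, -5*pi/6): E = 26, F = 0, G = 25/4.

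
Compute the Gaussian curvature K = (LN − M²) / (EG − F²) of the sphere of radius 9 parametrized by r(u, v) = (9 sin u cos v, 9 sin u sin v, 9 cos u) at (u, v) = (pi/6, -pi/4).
K = 1/81

Coefficients of the first fundamental form: E = 81, F = 0, G = 81*sin(u)^2.
Coefficients of the second fundamental form: L = -9*sin(u)/Abs(sin(u)), M = 0, N = -9*sin(u)^3/Abs(sin(u)).
Assemble K = (LN − M²)/(EG − F²) = 1/81. At (u, v) = (pi/6, -pi/4): K = 1/81.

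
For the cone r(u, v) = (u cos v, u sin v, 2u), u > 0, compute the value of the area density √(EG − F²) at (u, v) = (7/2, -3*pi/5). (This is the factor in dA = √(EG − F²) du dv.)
√(EG − F²)|_{(7/2, -3*pi/5)} = 7*sqrt(5)/2

E = 5, F = 0, G = u^2, so EG − F² = 5*u^2. Taking the positive square root: √(EG − F²) = sqrt(5)*Abs(u). At (u, v) = (7/2, -3*pi/5): 7*sqrt(5)/2.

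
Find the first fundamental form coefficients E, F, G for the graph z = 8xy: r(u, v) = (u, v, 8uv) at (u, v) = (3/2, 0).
E = 1;  F = 0;  G = 145

Partials: r_u = (1, 0, 8*v), r_v = (0, 1, 8*u). As functions of (u, v):
  E = r_u · r_u = 64*v^2 + 1,
  F = r_u · r_v = 64*u*v,
  G = r_v · r_v = 64*u^2 + 1.
Evaluating at (u, v) = (3/2, 0): E = 1, F = 0, G = 145.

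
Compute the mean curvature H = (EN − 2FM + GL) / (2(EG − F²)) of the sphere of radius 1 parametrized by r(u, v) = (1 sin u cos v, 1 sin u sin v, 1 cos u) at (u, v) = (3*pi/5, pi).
H = -1

With E = 1, F = 0, G = sin(u)^2, L = -sin(u)/Abs(sin(u)), M = 0, N = -sin(u)^3/Abs(sin(u)), assemble
  H = (EN − 2FM + GL) / (2(EG − F²)) = -sin(u)/Abs(sin(u)).
At (u, v) = (3*pi/5, pi): H = -1.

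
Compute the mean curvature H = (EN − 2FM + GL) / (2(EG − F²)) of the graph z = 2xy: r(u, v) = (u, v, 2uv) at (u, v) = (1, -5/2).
H = sqrt(30)/45

With E = 4*v^2 + 1, F = 4*u*v, G = 4*u^2 + 1, L = 0, M = 2/sqrt(4*u^2 + 4*v^2 + 1), N = 0, assemble
  H = (EN − 2FM + GL) / (2(EG − F²)) = -8*u*v/(4*u^2 + 4*v^2 + 1)^(3/2).
At (u, v) = (1, -5/2): H = sqrt(30)/45.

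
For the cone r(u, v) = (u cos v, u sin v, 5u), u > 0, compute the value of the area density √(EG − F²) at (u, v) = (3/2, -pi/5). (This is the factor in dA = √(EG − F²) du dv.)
√(EG − F²)|_{(3/2, -pi/5)} = 3*sqrt(26)/2

E = 26, F = 0, G = u^2, so EG − F² = 26*u^2. Taking the positive square root: √(EG − F²) = sqrt(26)*Abs(u). At (u, v) = (3/2, -pi/5): 3*sqrt(26)/2.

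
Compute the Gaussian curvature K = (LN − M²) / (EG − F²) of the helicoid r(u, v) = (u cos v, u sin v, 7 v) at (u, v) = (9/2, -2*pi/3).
K = -784/76729

Coefficients of the first fundamental form: E = 1, F = 0, G = u^2 + 49.
Coefficients of the second fundamental form: L = 0, M = -7/sqrt(u^2 + 49), N = 0.
Assemble K = (LN − M²)/(EG − F²) = -49/(u^2 + 49)^2. At (u, v) = (9/2, -2*pi/3): K = -784/76729.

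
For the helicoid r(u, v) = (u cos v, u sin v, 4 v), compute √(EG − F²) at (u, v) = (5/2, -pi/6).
√(EG − F²)|_{(5/2, -pi/6)} = sqrt(89)/2

E = 1, F = 0, G = u^2 + 16; EG − F² = u^2 + 16; √(EG − F²) = sqrt(u^2 + 16). At the given point: sqrt(89)/2.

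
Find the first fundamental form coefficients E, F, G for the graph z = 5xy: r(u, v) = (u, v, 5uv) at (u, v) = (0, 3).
E = 226;  F = 0;  G = 1

Partials: r_u = (1, 0, 5*v), r_v = (0, 1, 5*u). As functions of (u, v):
  E = r_u · r_u = 25*v^2 + 1,
  F = r_u · r_v = 25*u*v,
  G = r_v · r_v = 25*u^2 + 1.
Evaluating at (u, v) = (0, 3): E = 226, F = 0, G = 1.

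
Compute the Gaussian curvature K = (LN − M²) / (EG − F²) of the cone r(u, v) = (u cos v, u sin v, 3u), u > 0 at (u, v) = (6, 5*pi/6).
K = 0

Coefficients of the first fundamental form: E = 10, F = 0, G = u^2.
Coefficients of the second fundamental form: L = 0, M = 0, N = 3*sqrt(10)*u^2/(10*Abs(u)).
Assemble K = (LN − M²)/(EG − F²) = 0. At (u, v) = (6, 5*pi/6): K = 0.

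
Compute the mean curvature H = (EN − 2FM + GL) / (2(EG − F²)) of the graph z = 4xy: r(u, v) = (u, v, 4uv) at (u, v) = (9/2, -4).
H = 1152*sqrt(581)/337561

With E = 16*v^2 + 1, F = 16*u*v, G = 16*u^2 + 1, L = 0, M = 4/sqrt(16*u^2 + 16*v^2 + 1), N = 0, assemble
  H = (EN − 2FM + GL) / (2(EG − F²)) = -64*u*v/(16*u^2 + 16*v^2 + 1)^(3/2).
At (u, v) = (9/2, -4): H = 1152*sqrt(581)/337561.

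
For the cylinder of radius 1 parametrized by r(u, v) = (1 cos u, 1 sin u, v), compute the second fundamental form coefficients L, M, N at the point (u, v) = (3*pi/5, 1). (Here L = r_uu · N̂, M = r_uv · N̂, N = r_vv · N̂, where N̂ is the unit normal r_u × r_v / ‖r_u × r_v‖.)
L = -1;  M = 0;  N = 0

Compute the unit normal N̂(u, v) = (cos(u), sin(u), 0), and the second partials r_uu, r_uv, r_vv. Take dot products:
  L(u, v) = r_uu · N̂ = -1,
  M(u, v) = r_uv · N̂ = 0,
  N(u, v) = r_vv · N̂ = 0.
Evaluating at (u, v) = (3*pi/5, 1):
  L = -1, M = 0, N = 0.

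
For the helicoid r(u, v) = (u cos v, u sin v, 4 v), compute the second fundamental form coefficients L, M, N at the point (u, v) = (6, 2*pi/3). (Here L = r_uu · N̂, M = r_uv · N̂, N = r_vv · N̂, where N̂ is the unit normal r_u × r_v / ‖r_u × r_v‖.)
L = 0;  M = -2*sqrt(13)/13;  N = 0

Compute the unit normal N̂(u, v) = (4*sin(v)/sqrt(u^2 + 16), -4*cos(v)/sqrt(u^2 + 16), u/sqrt(u^2 + 16)), and the second partials r_uu, r_uv, r_vv. Take dot products:
  L(u, v) = r_uu · N̂ = 0,
  M(u, v) = r_uv · N̂ = -4/sqrt(u^2 + 16),
  N(u, v) = r_vv · N̂ = 0.
Evaluating at (u, v) = (6, 2*pi/3):
  L = 0, M = -2*sqrt(13)/13, N = 0.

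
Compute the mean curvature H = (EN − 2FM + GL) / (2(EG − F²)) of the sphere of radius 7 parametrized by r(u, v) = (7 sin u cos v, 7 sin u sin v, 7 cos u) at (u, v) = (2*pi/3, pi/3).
H = -1/7

With E = 49, F = 0, G = 49*sin(u)^2, L = -7*sin(u)/Abs(sin(u)), M = 0, N = -7*sin(u)^3/Abs(sin(u)), assemble
  H = (EN − 2FM + GL) / (2(EG − F²)) = -sin(u)/(7*Abs(sin(u))).
At (u, v) = (2*pi/3, pi/3): H = -1/7.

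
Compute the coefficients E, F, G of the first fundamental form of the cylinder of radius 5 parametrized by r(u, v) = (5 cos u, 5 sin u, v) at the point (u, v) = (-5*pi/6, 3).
E = 25;  F = 0;  G = 1

Partials: r_u = (-5*sin(u), 5*cos(u), 0), r_v = (0, 0, 1). As functions of (u, v):
  E = r_u · r_u = 25,
  F = r_u · r_v = 0,
  G = r_v · r_v = 1.
Evaluating at (u, v) = (-5*pi/6, 3): E = 25, F = 0, G = 1.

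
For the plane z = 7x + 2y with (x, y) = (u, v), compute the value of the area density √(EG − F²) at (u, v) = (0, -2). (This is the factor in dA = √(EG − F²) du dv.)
√(EG − F²)|_{(0, -2)} = 3*sqrt(6)

E = 50, F = 14, G = 5, so EG − F² = 54. Taking the positive square root: √(EG − F²) = 3*sqrt(6). At (u, v) = (0, -2): 3*sqrt(6).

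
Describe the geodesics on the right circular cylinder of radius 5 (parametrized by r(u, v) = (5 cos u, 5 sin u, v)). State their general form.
The cylinder is flat (K = 0) and locally isometric to the plane via the development (u, v) ↦ (5 u, v). Geodesics are the pre-images of straight lines: circles (v constant), vertical lines (u constant), and helices (v = c · u + d) for constants c, d.

A right cylinder has E = 5², F = 0, G = 1, so EG − F² = 5², and L = −5, M = N = 0, giving K = (LN − M²)/(EG − F²) = 0 everywhere. A flat surface is locally isometric to the Euclidean plane via the map (u, v) ↦ (5 u, v). Straight lines in the (x̃, ỹ) plane pull back to: (a) horizontal circles (v = const), (b) vertical generators (u = const), and (c) helices (5 u tan θ = v, i.e. v = c · u + d).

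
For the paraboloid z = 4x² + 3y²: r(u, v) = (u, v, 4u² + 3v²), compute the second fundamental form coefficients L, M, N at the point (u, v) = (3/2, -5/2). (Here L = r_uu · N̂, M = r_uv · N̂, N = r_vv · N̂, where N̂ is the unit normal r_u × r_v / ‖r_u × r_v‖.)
L = 4*sqrt(370)/185;  M = 0;  N = 3*sqrt(370)/185

Compute the unit normal N̂(u, v) = (-8*u/sqrt(64*u^2 + 36*v^2 + 1), -6*v/sqrt(64*u^2 + 36*v^2 + 1), 1/sqrt(64*u^2 + 36*v^2 + 1)), and the second partials r_uu, r_uv, r_vv. Take dot products:
  L(u, v) = r_uu · N̂ = 8/sqrt(64*u^2 + 36*v^2 + 1),
  M(u, v) = r_uv · N̂ = 0,
  N(u, v) = r_vv · N̂ = 6/sqrt(64*u^2 + 36*v^2 + 1).
Evaluating at (u, v) = (3/2, -5/2):
  L = 4*sqrt(370)/185, M = 0, N = 3*sqrt(370)/185.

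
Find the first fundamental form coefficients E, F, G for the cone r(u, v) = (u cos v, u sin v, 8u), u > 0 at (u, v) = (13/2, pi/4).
E = 65;  F = 0;  G = 169/4

Partials: r_u = (cos(v), sin(v), 8), r_v = (-u*sin(v), u*cos(v), 0). As functions of (u, v):
  E = r_u · r_u = 65,
  F = r_u · r_v = 0,
  G = r_v · r_v = u^2.
Evaluating at (u, v) = (13/2, pi/4): E = 65, F = 0, G = 169/4.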